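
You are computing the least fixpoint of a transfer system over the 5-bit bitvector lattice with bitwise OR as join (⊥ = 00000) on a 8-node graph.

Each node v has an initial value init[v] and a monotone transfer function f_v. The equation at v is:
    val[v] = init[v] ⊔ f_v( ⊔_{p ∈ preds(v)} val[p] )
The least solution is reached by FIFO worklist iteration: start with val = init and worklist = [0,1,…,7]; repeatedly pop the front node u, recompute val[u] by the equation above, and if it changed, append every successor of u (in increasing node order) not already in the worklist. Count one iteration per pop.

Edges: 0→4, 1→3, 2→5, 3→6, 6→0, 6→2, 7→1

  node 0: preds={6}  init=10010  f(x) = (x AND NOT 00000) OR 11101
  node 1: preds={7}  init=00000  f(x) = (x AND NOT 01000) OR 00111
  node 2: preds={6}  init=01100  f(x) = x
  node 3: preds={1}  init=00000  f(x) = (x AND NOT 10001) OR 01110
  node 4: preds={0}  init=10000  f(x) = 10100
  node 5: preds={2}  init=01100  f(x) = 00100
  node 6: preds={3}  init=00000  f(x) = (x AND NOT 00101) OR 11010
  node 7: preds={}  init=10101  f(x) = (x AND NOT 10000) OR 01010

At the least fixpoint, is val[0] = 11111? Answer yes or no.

yes

Worklist (12 pops):
  #1 pop 0: in=00000 → 11111 (was 10010); enqueue []
  #2 pop 1: in=10101 → 10111 (was 00000); enqueue []
  #3 pop 2: in=00000 → 01100 (no change)
  #4 pop 3: in=10111 → 01110 (was 00000); enqueue []
  #5 pop 4: in=11111 → 10100 (was 10000); enqueue []
  #6 pop 5: in=01100 → 01100 (no change)
  #7 pop 6: in=01110 → 11010 (was 00000); enqueue [0,2]
  #8 pop 7: in=00000 → 11111 (was 10101); enqueue [1]
  #9 pop 0: in=11010 → 11111 (no change)
  #10 pop 2: in=11010 → 11110 (was 01100); enqueue [5]
  #11 pop 1: in=11111 → 10111 (no change)
  #12 pop 5: in=11110 → 01100 (no change)

Fixpoint:
  val[0] = 11111
  val[1] = 10111
  val[2] = 11110
  val[3] = 01110
  val[4] = 10100
  val[5] = 01100
  val[6] = 11010
  val[7] = 11111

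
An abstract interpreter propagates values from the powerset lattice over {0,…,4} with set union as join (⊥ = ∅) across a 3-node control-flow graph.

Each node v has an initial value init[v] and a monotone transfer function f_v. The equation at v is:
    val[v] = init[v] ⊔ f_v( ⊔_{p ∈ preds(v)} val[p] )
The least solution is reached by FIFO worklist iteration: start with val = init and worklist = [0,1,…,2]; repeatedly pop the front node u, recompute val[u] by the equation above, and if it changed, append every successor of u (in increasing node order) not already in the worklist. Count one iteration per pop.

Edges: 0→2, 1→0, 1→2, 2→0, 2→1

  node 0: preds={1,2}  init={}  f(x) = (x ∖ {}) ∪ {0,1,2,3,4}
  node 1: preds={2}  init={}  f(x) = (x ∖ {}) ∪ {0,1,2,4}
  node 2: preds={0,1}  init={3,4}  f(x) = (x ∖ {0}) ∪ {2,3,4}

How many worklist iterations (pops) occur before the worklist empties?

5

Trace (5 dequeues):
  [1] u=0 | in {3,4} | out {0,1,2,3,4} | prev {} | push {}
  [2] u=1 | in {3,4} | out {0,1,2,3,4} | prev {} | push {0}
  [3] u=2 | in {0,1,2,3,4} | out {1,2,3,4} | prev {3,4} | push {1}
  [4] u=0 | in {0,1,2,3,4} | out {0,1,2,3,4} | ==
  [5] u=1 | in {1,2,3,4} | out {0,1,2,3,4} | ==

Converged values:
  [0] {0,1,2,3,4}
  [1] {0,1,2,3,4}
  [2] {1,2,3,4}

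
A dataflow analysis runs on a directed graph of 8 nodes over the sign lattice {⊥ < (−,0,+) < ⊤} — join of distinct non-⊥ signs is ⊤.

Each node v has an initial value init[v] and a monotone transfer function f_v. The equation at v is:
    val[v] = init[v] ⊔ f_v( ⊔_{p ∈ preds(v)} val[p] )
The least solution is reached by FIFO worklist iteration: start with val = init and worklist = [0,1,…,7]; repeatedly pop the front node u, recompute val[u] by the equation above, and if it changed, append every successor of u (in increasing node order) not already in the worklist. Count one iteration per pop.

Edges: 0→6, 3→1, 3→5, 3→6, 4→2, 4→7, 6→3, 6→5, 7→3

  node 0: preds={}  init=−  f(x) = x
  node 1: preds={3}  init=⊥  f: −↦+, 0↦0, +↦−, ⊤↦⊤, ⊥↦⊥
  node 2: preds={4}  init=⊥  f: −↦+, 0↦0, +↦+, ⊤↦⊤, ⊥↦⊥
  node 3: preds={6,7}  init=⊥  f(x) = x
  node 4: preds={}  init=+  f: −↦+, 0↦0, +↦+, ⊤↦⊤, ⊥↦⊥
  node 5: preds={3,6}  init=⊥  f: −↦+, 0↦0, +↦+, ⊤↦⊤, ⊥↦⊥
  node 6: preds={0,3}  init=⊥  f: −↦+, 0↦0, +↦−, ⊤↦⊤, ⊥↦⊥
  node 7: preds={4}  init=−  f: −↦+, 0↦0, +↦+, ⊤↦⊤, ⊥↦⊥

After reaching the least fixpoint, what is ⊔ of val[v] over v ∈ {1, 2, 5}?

⊤

Trace (15 dequeues):
  [1] u=0 | in ⊥ | out − | ==
  [2] u=1 | in ⊥ | out ⊥ | ==
  [3] u=2 | in + | out + | prev ⊥ | push {}
  [4] u=3 | in − | out − | prev ⊥ | push {1}
  [5] u=4 | in ⊥ | out + | ==
  [6] u=5 | in − | out + | prev ⊥ | push {}
  [7] u=6 | in − | out + | prev ⊥ | push {3,5}
  [8] u=7 | in + | out ⊤ | prev − | push {}
  [9] u=1 | in − | out + | prev ⊥ | push {}
  [10] u=3 | in ⊤ | out ⊤ | prev − | push {1,6}
  [11] u=5 | in ⊤ | out ⊤ | prev + | push {}
  [12] u=1 | in ⊤ | out ⊤ | prev + | push {}
  [13] u=6 | in ⊤ | out ⊤ | prev + | push {3,5}
  [14] u=3 | in ⊤ | out ⊤ | ==
  [15] u=5 | in ⊤ | out ⊤ | ==

Converged values:
  [0] −
  [1] ⊤
  [2] +
  [3] ⊤
  [4] +
  [5] ⊤
  [6] ⊤
  [7] ⊤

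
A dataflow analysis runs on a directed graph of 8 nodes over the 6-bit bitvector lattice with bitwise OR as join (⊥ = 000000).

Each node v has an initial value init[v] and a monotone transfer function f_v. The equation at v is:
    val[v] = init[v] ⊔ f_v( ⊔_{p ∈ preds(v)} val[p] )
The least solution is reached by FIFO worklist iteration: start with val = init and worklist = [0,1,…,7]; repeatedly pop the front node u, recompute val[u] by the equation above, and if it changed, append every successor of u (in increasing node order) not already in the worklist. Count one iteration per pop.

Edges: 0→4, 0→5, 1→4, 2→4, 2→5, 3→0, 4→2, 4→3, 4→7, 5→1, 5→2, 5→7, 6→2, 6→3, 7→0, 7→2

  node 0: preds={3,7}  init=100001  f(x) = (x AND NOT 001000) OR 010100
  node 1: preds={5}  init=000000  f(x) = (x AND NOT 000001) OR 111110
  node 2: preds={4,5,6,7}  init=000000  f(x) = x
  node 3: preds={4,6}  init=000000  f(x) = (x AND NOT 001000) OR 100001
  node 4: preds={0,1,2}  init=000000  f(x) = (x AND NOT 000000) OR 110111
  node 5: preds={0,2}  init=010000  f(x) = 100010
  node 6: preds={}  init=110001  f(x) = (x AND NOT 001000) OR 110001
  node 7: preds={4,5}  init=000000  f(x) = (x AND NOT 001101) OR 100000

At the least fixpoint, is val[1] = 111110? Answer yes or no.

yes

Iteration log — 15 steps:
  step 1. node 0  ⊔preds=000000  new=110101  old=100001  +wl: 
  step 2. node 1  ⊔preds=010000  new=111110  old=000000  +wl: 
  step 3. node 2  ⊔preds=110001  new=110001  old=000000  +wl: 
  step 4. node 3  ⊔preds=110001  new=110001  old=000000  +wl: 0
  step 5. node 4  ⊔preds=111111  new=111111  old=000000  +wl: 2,3
  step 6. node 5  ⊔preds=110101  new=110010  old=010000  +wl: 1
  step 7. node 6  ⊔preds=000000  new=110001  stable
  step 8. node 7  ⊔preds=111111  new=110010  old=000000  +wl: 
  step 9. node 0  ⊔preds=110011  new=110111  old=110101  +wl: 4,5
  step 10. node 2  ⊔preds=111111  new=111111  old=110001  +wl: 
  step 11. node 3  ⊔preds=111111  new=110111  old=110001  +wl: 0
  step 12. node 1  ⊔preds=110010  new=111110  stable
  step 13. node 4  ⊔preds=111111  new=111111  stable
  step 14. node 5  ⊔preds=111111  new=110010  stable
  step 15. node 0  ⊔preds=110111  new=110111  stable

Least fixpoint reached:
  node 0: 110111
  node 1: 111110
  node 2: 111111
  node 3: 110111
  node 4: 111111
  node 5: 110010
  node 6: 110001
  node 7: 110010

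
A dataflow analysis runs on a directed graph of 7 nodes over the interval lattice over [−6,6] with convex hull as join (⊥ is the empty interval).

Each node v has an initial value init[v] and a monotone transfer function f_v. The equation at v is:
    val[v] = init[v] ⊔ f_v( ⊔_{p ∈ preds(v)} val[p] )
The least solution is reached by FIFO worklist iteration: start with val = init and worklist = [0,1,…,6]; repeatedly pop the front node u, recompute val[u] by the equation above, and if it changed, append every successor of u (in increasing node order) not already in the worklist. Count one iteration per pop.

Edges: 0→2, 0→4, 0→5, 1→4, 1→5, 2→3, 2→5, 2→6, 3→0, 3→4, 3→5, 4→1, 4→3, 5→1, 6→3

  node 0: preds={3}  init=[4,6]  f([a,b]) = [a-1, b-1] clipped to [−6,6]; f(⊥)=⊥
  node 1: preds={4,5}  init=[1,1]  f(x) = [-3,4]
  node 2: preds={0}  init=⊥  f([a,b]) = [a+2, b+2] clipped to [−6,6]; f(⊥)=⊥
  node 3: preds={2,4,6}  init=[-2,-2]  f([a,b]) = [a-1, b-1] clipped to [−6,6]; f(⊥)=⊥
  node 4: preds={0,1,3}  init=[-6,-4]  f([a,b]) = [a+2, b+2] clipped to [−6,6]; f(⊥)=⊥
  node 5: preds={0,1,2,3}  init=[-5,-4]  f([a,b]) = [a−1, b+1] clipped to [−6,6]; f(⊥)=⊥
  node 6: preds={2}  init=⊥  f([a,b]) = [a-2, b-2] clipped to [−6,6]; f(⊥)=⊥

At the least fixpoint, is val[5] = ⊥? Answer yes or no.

no

Iteration log — 16 steps:
  step 1. node 0  ⊔preds=[-2,-2]  new=[-3,6]  old=[4,6]  +wl: 
  step 2. node 1  ⊔preds=[-6,-4]  new=[-3,4]  old=[1,1]  +wl: 
  step 3. node 2  ⊔preds=[-3,6]  new=[-1,6]  old=⊥  +wl: 
  step 4. node 3  ⊔preds=[-6,6]  new=[-6,5]  old=[-2,-2]  +wl: 0
  step 5. node 4  ⊔preds=[-6,6]  new=[-6,6]  old=[-6,-4]  +wl: 1,3
  step 6. node 5  ⊔preds=[-6,6]  new=[-6,6]  old=[-5,-4]  +wl: 
  step 7. node 6  ⊔preds=[-1,6]  new=[-3,4]  old=⊥  +wl: 
  step 8. node 0  ⊔preds=[-6,5]  new=[-6,6]  old=[-3,6]  +wl: 2,4,5
  step 9. node 1  ⊔preds=[-6,6]  new=[-3,4]  stable
  step 10. node 3  ⊔preds=[-6,6]  new=[-6,5]  stable
  step 11. node 2  ⊔preds=[-6,6]  new=[-4,6]  old=[-1,6]  +wl: 3,6
  step 12. node 4  ⊔preds=[-6,6]  new=[-6,6]  stable
  step 13. node 5  ⊔preds=[-6,6]  new=[-6,6]  stable
  step 14. node 3  ⊔preds=[-6,6]  new=[-6,5]  stable
  step 15. node 6  ⊔preds=[-4,6]  new=[-6,4]  old=[-3,4]  +wl: 3
  step 16. node 3  ⊔preds=[-6,6]  new=[-6,5]  stable

Least fixpoint reached:
  node 0: [-6,6]
  node 1: [-3,4]
  node 2: [-4,6]
  node 3: [-6,5]
  node 4: [-6,6]
  node 5: [-6,6]
  node 6: [-6,4]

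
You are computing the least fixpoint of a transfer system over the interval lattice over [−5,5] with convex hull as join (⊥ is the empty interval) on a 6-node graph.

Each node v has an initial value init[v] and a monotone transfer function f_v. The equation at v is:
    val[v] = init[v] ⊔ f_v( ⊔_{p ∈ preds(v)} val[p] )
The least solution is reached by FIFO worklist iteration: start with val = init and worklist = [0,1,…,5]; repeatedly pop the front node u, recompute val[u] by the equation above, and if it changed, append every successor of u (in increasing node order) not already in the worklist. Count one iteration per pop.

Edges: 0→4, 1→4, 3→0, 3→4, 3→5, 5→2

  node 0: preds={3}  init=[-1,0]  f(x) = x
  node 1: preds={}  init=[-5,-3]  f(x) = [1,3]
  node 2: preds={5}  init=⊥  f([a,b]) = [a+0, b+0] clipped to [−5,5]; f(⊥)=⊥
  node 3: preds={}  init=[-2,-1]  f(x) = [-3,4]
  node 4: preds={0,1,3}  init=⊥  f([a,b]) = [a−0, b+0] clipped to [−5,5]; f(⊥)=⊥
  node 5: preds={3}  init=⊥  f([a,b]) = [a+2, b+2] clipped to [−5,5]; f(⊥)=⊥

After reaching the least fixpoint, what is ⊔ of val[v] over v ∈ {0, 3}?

[-3,4]

Iteration log — 9 steps:
  step 1. node 0  ⊔preds=[-2,-1]  new=[-2,0]  old=[-1,0]  +wl: 
  step 2. node 1  ⊔preds=⊥  new=[-5,3]  old=[-5,-3]  +wl: 
  step 3. node 2  ⊔preds=⊥  new=⊥  stable
  step 4. node 3  ⊔preds=⊥  new=[-3,4]  old=[-2,-1]  +wl: 0
  step 5. node 4  ⊔preds=[-5,4]  new=[-5,4]  old=⊥  +wl: 
  step 6. node 5  ⊔preds=[-3,4]  new=[-1,5]  old=⊥  +wl: 2
  step 7. node 0  ⊔preds=[-3,4]  new=[-3,4]  old=[-2,0]  +wl: 4
  step 8. node 2  ⊔preds=[-1,5]  new=[-1,5]  old=⊥  +wl: 
  step 9. node 4  ⊔preds=[-5,4]  new=[-5,4]  stable

Least fixpoint reached:
  node 0: [-3,4]
  node 1: [-5,3]
  node 2: [-1,5]
  node 3: [-3,4]
  node 4: [-5,4]
  node 5: [-1,5]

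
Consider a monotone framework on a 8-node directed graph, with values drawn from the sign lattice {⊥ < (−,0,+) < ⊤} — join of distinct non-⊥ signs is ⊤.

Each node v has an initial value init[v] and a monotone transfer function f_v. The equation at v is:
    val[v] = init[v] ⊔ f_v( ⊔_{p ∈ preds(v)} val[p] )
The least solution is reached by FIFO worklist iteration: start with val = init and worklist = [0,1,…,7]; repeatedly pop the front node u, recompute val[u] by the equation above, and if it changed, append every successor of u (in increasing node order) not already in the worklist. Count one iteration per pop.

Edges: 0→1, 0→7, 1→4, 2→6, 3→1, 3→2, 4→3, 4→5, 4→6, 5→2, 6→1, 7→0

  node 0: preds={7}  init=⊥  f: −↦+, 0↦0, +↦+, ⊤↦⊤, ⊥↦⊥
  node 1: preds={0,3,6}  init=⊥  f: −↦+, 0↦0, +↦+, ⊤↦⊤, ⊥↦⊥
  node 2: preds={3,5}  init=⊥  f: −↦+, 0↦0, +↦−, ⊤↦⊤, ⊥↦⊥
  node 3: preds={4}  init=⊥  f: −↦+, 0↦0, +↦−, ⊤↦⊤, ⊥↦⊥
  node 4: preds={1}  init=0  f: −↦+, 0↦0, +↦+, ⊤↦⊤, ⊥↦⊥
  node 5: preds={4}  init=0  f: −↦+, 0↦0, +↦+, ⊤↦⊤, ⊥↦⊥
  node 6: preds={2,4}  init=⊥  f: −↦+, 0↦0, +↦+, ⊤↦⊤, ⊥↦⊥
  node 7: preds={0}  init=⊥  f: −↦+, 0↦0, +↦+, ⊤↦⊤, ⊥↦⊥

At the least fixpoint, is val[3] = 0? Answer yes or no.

Worklist (11 pops):
  #1 pop 0: in=⊥ → ⊥ (no change)
  #2 pop 1: in=⊥ → ⊥ (no change)
  #3 pop 2: in=0 → 0 (was ⊥); enqueue []
  #4 pop 3: in=0 → 0 (was ⊥); enqueue [1,2]
  #5 pop 4: in=⊥ → 0 (no change)
  #6 pop 5: in=0 → 0 (no change)
  #7 pop 6: in=0 → 0 (was ⊥); enqueue []
  #8 pop 7: in=⊥ → ⊥ (no change)
  #9 pop 1: in=0 → 0 (was ⊥); enqueue [4]
  #10 pop 2: in=0 → 0 (no change)
  #11 pop 4: in=0 → 0 (no change)

Fixpoint:
  val[0] = ⊥
  val[1] = 0
  val[2] = 0
  val[3] = 0
  val[4] = 0
  val[5] = 0
  val[6] = 0
  val[7] = ⊥

yes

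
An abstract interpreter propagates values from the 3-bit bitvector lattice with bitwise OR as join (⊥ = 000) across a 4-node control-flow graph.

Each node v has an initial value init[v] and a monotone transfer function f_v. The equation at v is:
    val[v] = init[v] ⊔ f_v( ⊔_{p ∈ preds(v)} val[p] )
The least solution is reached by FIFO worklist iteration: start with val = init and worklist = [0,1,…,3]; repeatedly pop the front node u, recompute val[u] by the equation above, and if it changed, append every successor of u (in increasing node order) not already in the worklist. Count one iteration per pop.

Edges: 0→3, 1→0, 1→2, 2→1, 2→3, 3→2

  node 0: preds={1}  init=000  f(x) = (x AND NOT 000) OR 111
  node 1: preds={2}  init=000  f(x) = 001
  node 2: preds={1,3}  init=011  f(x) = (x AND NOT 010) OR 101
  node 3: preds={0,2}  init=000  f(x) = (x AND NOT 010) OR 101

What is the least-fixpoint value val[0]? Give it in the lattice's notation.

Worklist (7 pops):
  #1 pop 0: in=000 → 111 (was 000); enqueue []
  #2 pop 1: in=011 → 001 (was 000); enqueue [0]
  #3 pop 2: in=001 → 111 (was 011); enqueue [1]
  #4 pop 3: in=111 → 101 (was 000); enqueue [2]
  #5 pop 0: in=001 → 111 (no change)
  #6 pop 1: in=111 → 001 (no change)
  #7 pop 2: in=101 → 111 (no change)

Fixpoint:
  val[0] = 111
  val[1] = 001
  val[2] = 111
  val[3] = 101

111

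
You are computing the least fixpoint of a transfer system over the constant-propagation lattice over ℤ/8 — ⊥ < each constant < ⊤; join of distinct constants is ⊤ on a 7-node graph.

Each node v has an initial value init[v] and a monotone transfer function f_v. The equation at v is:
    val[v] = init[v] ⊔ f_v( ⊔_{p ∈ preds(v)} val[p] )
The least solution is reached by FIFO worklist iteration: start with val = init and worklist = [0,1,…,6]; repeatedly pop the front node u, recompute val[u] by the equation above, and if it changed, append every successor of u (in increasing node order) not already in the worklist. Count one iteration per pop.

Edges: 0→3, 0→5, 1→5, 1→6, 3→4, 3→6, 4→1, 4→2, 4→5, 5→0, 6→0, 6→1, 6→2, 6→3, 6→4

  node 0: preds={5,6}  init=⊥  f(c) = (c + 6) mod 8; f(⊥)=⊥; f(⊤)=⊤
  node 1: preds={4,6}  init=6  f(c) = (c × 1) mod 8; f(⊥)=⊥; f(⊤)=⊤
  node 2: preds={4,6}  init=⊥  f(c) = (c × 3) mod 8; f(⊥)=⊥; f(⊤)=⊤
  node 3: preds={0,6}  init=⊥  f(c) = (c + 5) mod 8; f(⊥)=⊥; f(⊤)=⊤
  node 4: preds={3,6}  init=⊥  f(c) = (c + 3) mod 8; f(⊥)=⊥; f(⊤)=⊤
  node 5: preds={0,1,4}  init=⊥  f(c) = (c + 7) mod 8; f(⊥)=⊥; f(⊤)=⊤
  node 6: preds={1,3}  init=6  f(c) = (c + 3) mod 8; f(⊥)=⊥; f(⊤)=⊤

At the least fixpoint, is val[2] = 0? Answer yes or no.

no

Worklist (14 pops):
  #1 pop 0: in=6 → 4 (was ⊥); enqueue []
  #2 pop 1: in=6 → 6 (no change)
  #3 pop 2: in=6 → 2 (was ⊥); enqueue []
  #4 pop 3: in=⊤ → ⊤ (was ⊥); enqueue []
  #5 pop 4: in=⊤ → ⊤ (was ⊥); enqueue [1,2]
  #6 pop 5: in=⊤ → ⊤ (was ⊥); enqueue [0]
  #7 pop 6: in=⊤ → ⊤ (was 6); enqueue [3,4]
  #8 pop 1: in=⊤ → ⊤ (was 6); enqueue [5,6]
  #9 pop 2: in=⊤ → ⊤ (was 2); enqueue []
  #10 pop 0: in=⊤ → ⊤ (was 4); enqueue []
  #11 pop 3: in=⊤ → ⊤ (no change)
  #12 pop 4: in=⊤ → ⊤ (no change)
  #13 pop 5: in=⊤ → ⊤ (no change)
  #14 pop 6: in=⊤ → ⊤ (no change)

Fixpoint:
  val[0] = ⊤
  val[1] = ⊤
  val[2] = ⊤
  val[3] = ⊤
  val[4] = ⊤
  val[5] = ⊤
  val[6] = ⊤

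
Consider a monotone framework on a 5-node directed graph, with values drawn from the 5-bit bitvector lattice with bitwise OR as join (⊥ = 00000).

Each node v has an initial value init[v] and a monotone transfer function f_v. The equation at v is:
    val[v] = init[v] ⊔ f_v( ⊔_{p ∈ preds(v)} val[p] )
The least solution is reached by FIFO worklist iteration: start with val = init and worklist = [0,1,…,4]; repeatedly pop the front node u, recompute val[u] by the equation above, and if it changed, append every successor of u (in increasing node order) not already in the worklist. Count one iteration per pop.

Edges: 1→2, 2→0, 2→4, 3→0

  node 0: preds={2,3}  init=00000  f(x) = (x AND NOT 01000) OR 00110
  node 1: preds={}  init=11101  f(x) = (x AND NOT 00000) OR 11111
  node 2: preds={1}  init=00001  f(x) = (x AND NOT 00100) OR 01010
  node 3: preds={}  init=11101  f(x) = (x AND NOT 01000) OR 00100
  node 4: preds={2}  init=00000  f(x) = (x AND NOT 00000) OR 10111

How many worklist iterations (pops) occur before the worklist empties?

6

Iteration log — 6 steps:
  step 1. node 0  ⊔preds=11101  new=10111  old=00000  +wl: 
  step 2. node 1  ⊔preds=00000  new=11111  old=11101  +wl: 
  step 3. node 2  ⊔preds=11111  new=11011  old=00001  +wl: 0
  step 4. node 3  ⊔preds=00000  new=11101  stable
  step 5. node 4  ⊔preds=11011  new=11111  old=00000  +wl: 
  step 6. node 0  ⊔preds=11111  new=10111  stable

Least fixpoint reached:
  node 0: 10111
  node 1: 11111
  node 2: 11011
  node 3: 11101
  node 4: 11111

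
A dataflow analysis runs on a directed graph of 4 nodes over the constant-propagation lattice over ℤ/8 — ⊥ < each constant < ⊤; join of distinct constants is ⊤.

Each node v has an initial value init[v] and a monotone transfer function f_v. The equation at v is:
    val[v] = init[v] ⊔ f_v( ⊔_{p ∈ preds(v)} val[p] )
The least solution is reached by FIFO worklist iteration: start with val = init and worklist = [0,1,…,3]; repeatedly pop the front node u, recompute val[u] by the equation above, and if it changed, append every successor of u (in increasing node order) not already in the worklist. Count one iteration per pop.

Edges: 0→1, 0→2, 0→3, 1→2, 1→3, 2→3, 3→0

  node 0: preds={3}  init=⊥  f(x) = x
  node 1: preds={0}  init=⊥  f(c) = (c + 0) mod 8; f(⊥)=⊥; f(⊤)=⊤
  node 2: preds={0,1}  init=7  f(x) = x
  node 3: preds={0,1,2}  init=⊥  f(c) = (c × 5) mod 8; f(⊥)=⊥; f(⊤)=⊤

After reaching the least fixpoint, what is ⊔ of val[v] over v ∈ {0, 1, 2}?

Worklist (12 pops):
  #1 pop 0: in=⊥ → ⊥ (no change)
  #2 pop 1: in=⊥ → ⊥ (no change)
  #3 pop 2: in=⊥ → 7 (no change)
  #4 pop 3: in=7 → 3 (was ⊥); enqueue [0]
  #5 pop 0: in=3 → 3 (was ⊥); enqueue [1,2,3]
  #6 pop 1: in=3 → 3 (was ⊥); enqueue []
  #7 pop 2: in=3 → ⊤ (was 7); enqueue []
  #8 pop 3: in=⊤ → ⊤ (was 3); enqueue [0]
  #9 pop 0: in=⊤ → ⊤ (was 3); enqueue [1,2,3]
  #10 pop 1: in=⊤ → ⊤ (was 3); enqueue []
  #11 pop 2: in=⊤ → ⊤ (no change)
  #12 pop 3: in=⊤ → ⊤ (no change)

Fixpoint:
  val[0] = ⊤
  val[1] = ⊤
  val[2] = ⊤
  val[3] = ⊤

⊤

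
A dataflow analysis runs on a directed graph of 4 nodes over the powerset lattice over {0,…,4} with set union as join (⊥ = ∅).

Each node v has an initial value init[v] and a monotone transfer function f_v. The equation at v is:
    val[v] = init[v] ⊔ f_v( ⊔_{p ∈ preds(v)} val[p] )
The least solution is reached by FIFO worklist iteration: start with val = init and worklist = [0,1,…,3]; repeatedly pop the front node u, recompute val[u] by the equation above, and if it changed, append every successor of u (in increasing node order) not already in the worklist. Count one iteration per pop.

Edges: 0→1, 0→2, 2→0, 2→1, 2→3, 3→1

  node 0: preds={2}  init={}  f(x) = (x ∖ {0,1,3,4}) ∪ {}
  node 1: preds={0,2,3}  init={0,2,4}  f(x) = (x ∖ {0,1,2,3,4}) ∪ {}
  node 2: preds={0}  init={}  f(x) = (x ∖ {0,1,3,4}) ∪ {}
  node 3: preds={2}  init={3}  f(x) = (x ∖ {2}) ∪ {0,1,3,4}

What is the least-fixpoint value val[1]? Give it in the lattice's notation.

{0,2,4}

Worklist (5 pops):
  #1 pop 0: in={} → {} (no change)
  #2 pop 1: in={3} → {0,2,4} (no change)
  #3 pop 2: in={} → {} (no change)
  #4 pop 3: in={} → {0,1,3,4} (was {3}); enqueue [1]
  #5 pop 1: in={0,1,3,4} → {0,2,4} (no change)

Fixpoint:
  val[0] = {}
  val[1] = {0,2,4}
  val[2] = {}
  val[3] = {0,1,3,4}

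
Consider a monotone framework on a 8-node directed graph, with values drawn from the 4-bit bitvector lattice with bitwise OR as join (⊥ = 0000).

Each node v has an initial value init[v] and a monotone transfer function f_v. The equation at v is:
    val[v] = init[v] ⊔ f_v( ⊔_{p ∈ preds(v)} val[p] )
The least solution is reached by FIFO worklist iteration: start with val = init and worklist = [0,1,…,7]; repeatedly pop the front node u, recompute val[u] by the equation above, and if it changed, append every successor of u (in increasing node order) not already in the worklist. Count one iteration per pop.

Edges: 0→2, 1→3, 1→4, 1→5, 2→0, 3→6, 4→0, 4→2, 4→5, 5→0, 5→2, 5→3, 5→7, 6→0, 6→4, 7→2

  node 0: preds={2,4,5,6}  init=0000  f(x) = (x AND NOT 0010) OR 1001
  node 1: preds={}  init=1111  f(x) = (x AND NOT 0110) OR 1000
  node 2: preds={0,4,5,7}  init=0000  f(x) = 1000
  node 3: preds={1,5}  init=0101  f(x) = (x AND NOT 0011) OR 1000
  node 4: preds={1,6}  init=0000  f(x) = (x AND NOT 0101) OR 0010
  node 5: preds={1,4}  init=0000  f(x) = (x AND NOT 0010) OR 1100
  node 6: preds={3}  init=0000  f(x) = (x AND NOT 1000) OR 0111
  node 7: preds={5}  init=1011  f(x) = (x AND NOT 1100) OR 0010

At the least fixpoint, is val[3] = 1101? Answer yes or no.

Trace (12 dequeues):
  [1] u=0 | in 0000 | out 1001 | prev 0000 | push {}
  [2] u=1 | in 0000 | out 1111 | ==
  [3] u=2 | in 1011 | out 1000 | prev 0000 | push {0}
  [4] u=3 | in 1111 | out 1101 | prev 0101 | push {}
  [5] u=4 | in 1111 | out 1010 | prev 0000 | push {2}
  [6] u=5 | in 1111 | out 1101 | prev 0000 | push {3}
  [7] u=6 | in 1101 | out 0111 | prev 0000 | push {4}
  [8] u=7 | in 1101 | out 1011 | ==
  [9] u=0 | in 1111 | out 1101 | prev 1001 | push {}
  [10] u=2 | in 1111 | out 1000 | ==
  [11] u=3 | in 1111 | out 1101 | ==
  [12] u=4 | in 1111 | out 1010 | ==

Converged values:
  [0] 1101
  [1] 1111
  [2] 1000
  [3] 1101
  [4] 1010
  [5] 1101
  [6] 0111
  [7] 1011

yes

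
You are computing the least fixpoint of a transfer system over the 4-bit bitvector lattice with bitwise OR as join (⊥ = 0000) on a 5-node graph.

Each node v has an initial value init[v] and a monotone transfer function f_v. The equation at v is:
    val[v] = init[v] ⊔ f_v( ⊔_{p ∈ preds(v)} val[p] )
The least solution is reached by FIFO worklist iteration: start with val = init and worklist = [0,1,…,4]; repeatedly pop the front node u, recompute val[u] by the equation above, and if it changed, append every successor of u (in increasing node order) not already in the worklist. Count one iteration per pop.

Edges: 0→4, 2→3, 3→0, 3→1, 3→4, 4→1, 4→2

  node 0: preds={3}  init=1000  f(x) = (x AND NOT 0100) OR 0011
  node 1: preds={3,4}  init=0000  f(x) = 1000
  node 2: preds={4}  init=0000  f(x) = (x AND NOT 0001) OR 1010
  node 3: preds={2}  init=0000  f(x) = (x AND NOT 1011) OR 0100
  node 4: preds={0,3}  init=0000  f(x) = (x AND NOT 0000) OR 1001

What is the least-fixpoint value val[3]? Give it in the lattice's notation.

0100

Iteration log — 9 steps:
  step 1. node 0  ⊔preds=0000  new=1011  old=1000  +wl: 
  step 2. node 1  ⊔preds=0000  new=1000  old=0000  +wl: 
  step 3. node 2  ⊔preds=0000  new=1010  old=0000  +wl: 
  step 4. node 3  ⊔preds=1010  new=0100  old=0000  +wl: 0,1
  step 5. node 4  ⊔preds=1111  new=1111  old=0000  +wl: 2
  step 6. node 0  ⊔preds=0100  new=1011  stable
  step 7. node 1  ⊔preds=1111  new=1000  stable
  step 8. node 2  ⊔preds=1111  new=1110  old=1010  +wl: 3
  step 9. node 3  ⊔preds=1110  new=0100  stable

Least fixpoint reached:
  node 0: 1011
  node 1: 1000
  node 2: 1110
  node 3: 0100
  node 4: 1111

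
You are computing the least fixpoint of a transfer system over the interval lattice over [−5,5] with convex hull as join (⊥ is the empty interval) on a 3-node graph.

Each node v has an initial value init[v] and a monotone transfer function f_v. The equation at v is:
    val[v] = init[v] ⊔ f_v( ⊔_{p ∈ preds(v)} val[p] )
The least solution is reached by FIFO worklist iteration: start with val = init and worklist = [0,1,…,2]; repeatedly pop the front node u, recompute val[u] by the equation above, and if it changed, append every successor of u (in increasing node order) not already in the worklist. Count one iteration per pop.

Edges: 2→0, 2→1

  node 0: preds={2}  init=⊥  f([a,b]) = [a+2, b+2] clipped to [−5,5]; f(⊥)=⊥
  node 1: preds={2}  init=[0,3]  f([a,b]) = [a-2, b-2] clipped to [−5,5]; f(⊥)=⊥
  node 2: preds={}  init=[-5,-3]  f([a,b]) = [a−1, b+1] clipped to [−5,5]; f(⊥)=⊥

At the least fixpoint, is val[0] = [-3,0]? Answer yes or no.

Iteration log — 3 steps:
  step 1. node 0  ⊔preds=[-5,-3]  new=[-3,-1]  old=⊥  +wl: 
  step 2. node 1  ⊔preds=[-5,-3]  new=[-5,3]  old=[0,3]  +wl: 
  step 3. node 2  ⊔preds=⊥  new=[-5,-3]  stable

Least fixpoint reached:
  node 0: [-3,-1]
  node 1: [-5,3]
  node 2: [-5,-3]

no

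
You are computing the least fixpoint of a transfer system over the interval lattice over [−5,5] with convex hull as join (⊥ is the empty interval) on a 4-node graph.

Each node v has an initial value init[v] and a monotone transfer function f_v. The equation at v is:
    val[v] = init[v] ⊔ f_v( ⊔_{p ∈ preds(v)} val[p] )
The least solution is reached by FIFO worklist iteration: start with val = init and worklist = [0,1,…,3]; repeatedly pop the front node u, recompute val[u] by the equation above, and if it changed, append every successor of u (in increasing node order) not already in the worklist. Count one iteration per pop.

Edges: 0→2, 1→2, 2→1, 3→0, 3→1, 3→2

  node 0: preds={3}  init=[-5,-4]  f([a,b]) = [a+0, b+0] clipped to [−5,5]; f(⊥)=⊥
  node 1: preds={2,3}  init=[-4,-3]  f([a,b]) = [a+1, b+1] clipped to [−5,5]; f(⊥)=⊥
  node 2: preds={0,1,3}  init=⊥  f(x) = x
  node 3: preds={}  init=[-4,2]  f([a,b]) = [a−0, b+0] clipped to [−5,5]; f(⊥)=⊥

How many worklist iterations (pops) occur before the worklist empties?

Worklist (9 pops):
  #1 pop 0: in=[-4,2] → [-5,2] (was [-5,-4]); enqueue []
  #2 pop 1: in=[-4,2] → [-4,3] (was [-4,-3]); enqueue []
  #3 pop 2: in=[-5,3] → [-5,3] (was ⊥); enqueue [1]
  #4 pop 3: in=⊥ → [-4,2] (no change)
  #5 pop 1: in=[-5,3] → [-4,4] (was [-4,3]); enqueue [2]
  #6 pop 2: in=[-5,4] → [-5,4] (was [-5,3]); enqueue [1]
  #7 pop 1: in=[-5,4] → [-4,5] (was [-4,4]); enqueue [2]
  #8 pop 2: in=[-5,5] → [-5,5] (was [-5,4]); enqueue [1]
  #9 pop 1: in=[-5,5] → [-4,5] (no change)

Fixpoint:
  val[0] = [-5,2]
  val[1] = [-4,5]
  val[2] = [-5,5]
  val[3] = [-4,2]

9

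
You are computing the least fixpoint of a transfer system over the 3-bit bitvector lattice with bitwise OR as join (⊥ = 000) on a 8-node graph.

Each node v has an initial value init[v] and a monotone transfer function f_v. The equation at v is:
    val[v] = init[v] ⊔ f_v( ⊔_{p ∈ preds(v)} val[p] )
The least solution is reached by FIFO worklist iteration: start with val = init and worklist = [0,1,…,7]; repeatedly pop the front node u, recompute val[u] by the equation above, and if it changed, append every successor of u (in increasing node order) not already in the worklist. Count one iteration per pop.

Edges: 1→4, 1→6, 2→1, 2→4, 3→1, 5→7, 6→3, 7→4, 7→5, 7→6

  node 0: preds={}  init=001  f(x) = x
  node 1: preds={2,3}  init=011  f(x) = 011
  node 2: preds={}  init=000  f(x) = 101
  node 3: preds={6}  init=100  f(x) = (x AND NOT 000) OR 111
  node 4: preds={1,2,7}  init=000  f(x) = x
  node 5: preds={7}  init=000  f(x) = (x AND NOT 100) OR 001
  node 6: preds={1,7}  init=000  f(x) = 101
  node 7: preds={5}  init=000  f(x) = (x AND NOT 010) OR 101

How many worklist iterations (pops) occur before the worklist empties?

13

Iteration log — 13 steps:
  step 1. node 0  ⊔preds=000  new=001  stable
  step 2. node 1  ⊔preds=100  new=011  stable
  step 3. node 2  ⊔preds=000  new=101  old=000  +wl: 1
  step 4. node 3  ⊔preds=000  new=111  old=100  +wl: 
  step 5. node 4  ⊔preds=111  new=111  old=000  +wl: 
  step 6. node 5  ⊔preds=000  new=001  old=000  +wl: 
  step 7. node 6  ⊔preds=011  new=101  old=000  +wl: 3
  step 8. node 7  ⊔preds=001  new=101  old=000  +wl: 4,5,6
  step 9. node 1  ⊔preds=111  new=011  stable
  step 10. node 3  ⊔preds=101  new=111  stable
  step 11. node 4  ⊔preds=111  new=111  stable
  step 12. node 5  ⊔preds=101  new=001  stable
  step 13. node 6  ⊔preds=111  new=101  stable

Least fixpoint reached:
  node 0: 001
  node 1: 011
  node 2: 101
  node 3: 111
  node 4: 111
  node 5: 001
  node 6: 101
  node 7: 101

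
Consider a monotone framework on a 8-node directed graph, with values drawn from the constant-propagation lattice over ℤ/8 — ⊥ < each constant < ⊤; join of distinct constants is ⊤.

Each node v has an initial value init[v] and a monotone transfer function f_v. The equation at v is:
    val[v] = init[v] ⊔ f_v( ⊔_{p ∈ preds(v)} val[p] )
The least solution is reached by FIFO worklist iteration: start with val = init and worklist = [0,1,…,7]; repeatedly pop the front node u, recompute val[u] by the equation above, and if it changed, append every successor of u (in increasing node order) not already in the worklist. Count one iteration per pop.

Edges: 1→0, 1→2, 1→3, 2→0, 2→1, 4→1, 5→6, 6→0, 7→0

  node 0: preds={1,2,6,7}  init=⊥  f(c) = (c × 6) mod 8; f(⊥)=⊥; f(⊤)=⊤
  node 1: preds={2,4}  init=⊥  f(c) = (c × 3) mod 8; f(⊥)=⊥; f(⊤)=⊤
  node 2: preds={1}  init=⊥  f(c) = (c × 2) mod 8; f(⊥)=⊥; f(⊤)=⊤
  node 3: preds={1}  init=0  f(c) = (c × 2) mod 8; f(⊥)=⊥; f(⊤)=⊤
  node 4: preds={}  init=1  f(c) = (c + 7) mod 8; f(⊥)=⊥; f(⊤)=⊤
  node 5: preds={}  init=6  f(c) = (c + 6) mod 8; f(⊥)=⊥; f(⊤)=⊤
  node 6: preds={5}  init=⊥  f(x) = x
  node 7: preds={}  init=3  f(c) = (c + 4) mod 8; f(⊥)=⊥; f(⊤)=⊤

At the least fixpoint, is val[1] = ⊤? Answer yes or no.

yes

Iteration log — 15 steps:
  step 1. node 0  ⊔preds=3  new=2  old=⊥  +wl: 
  step 2. node 1  ⊔preds=1  new=3  old=⊥  +wl: 0
  step 3. node 2  ⊔preds=3  new=6  old=⊥  +wl: 1
  step 4. node 3  ⊔preds=3  new=⊤  old=0  +wl: 
  step 5. node 4  ⊔preds=⊥  new=1  stable
  step 6. node 5  ⊔preds=⊥  new=6  stable
  step 7. node 6  ⊔preds=6  new=6  old=⊥  +wl: 
  step 8. node 7  ⊔preds=⊥  new=3  stable
  step 9. node 0  ⊔preds=⊤  new=⊤  old=2  +wl: 
  step 10. node 1  ⊔preds=⊤  new=⊤  old=3  +wl: 0,2,3
  step 11. node 0  ⊔preds=⊤  new=⊤  stable
  step 12. node 2  ⊔preds=⊤  new=⊤  old=6  +wl: 0,1
  step 13. node 3  ⊔preds=⊤  new=⊤  stable
  step 14. node 0  ⊔preds=⊤  new=⊤  stable
  step 15. node 1  ⊔preds=⊤  new=⊤  stable

Least fixpoint reached:
  node 0: ⊤
  node 1: ⊤
  node 2: ⊤
  node 3: ⊤
  node 4: 1
  node 5: 6
  node 6: 6
  node 7: 3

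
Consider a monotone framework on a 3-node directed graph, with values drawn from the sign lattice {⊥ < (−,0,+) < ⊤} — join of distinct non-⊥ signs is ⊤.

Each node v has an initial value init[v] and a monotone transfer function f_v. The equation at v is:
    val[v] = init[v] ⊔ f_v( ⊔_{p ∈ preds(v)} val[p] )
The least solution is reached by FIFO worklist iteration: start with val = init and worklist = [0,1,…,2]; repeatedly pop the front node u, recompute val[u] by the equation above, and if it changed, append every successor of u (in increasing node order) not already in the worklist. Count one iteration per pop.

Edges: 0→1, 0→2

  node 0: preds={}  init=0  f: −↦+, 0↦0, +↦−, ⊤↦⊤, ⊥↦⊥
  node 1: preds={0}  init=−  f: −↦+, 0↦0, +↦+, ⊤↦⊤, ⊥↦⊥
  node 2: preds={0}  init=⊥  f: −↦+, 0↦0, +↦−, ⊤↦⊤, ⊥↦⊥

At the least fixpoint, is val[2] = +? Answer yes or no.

no

Worklist (3 pops):
  #1 pop 0: in=⊥ → 0 (no change)
  #2 pop 1: in=0 → ⊤ (was −); enqueue []
  #3 pop 2: in=0 → 0 (was ⊥); enqueue []

Fixpoint:
  val[0] = 0
  val[1] = ⊤
  val[2] = 0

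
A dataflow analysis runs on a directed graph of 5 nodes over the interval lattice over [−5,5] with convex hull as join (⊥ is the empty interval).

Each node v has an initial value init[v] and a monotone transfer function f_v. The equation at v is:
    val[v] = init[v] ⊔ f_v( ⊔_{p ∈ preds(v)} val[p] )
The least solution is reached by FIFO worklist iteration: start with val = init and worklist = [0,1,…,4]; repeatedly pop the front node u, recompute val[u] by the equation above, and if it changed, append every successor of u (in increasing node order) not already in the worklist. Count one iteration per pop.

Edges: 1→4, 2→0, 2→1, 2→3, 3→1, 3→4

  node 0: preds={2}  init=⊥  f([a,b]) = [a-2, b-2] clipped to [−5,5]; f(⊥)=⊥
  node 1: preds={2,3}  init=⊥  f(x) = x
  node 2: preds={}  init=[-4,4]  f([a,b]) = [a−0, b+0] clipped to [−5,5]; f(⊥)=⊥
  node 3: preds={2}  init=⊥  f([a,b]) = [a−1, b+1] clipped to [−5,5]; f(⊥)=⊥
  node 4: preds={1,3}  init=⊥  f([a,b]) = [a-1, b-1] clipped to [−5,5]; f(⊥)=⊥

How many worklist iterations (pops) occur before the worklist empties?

Iteration log — 7 steps:
  step 1. node 0  ⊔preds=[-4,4]  new=[-5,2]  old=⊥  +wl: 
  step 2. node 1  ⊔preds=[-4,4]  new=[-4,4]  old=⊥  +wl: 
  step 3. node 2  ⊔preds=⊥  new=[-4,4]  stable
  step 4. node 3  ⊔preds=[-4,4]  new=[-5,5]  old=⊥  +wl: 1
  step 5. node 4  ⊔preds=[-5,5]  new=[-5,4]  old=⊥  +wl: 
  step 6. node 1  ⊔preds=[-5,5]  new=[-5,5]  old=[-4,4]  +wl: 4
  step 7. node 4  ⊔preds=[-5,5]  new=[-5,4]  stable

Least fixpoint reached:
  node 0: [-5,2]
  node 1: [-5,5]
  node 2: [-4,4]
  node 3: [-5,5]
  node 4: [-5,4]

7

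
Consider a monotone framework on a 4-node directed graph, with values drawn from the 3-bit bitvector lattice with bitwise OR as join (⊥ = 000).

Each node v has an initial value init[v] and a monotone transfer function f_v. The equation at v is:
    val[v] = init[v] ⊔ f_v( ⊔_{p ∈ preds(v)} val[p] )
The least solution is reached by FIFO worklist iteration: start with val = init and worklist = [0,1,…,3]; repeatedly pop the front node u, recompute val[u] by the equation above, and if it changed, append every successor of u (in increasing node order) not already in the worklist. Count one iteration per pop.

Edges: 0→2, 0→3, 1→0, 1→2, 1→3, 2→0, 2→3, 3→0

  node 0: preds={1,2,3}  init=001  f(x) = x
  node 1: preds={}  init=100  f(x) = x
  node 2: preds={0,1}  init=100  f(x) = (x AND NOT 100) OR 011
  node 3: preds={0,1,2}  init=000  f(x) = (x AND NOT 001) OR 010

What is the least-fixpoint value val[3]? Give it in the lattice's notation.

Iteration log — 7 steps:
  step 1. node 0  ⊔preds=100  new=101  old=001  +wl: 
  step 2. node 1  ⊔preds=000  new=100  stable
  step 3. node 2  ⊔preds=101  new=111  old=100  +wl: 0
  step 4. node 3  ⊔preds=111  new=110  old=000  +wl: 
  step 5. node 0  ⊔preds=111  new=111  old=101  +wl: 2,3
  step 6. node 2  ⊔preds=111  new=111  stable
  step 7. node 3  ⊔preds=111  new=110  stable

Least fixpoint reached:
  node 0: 111
  node 1: 100
  node 2: 111
  node 3: 110

110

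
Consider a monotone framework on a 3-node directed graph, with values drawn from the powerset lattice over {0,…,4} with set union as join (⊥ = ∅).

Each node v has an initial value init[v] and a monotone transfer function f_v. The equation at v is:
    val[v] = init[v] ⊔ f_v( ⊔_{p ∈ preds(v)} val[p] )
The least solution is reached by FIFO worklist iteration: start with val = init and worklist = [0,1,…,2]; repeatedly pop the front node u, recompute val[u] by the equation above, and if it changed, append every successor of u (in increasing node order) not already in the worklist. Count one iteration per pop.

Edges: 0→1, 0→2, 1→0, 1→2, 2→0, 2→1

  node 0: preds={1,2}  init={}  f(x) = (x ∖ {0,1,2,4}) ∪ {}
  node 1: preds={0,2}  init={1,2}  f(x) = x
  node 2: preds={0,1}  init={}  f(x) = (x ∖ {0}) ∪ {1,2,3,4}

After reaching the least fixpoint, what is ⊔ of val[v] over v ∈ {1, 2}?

{1,2,3,4}

Iteration log — 7 steps:
  step 1. node 0  ⊔preds={1,2}  new={}  stable
  step 2. node 1  ⊔preds={}  new={1,2}  stable
  step 3. node 2  ⊔preds={1,2}  new={1,2,3,4}  old={}  +wl: 0,1
  step 4. node 0  ⊔preds={1,2,3,4}  new={3}  old={}  +wl: 2
  step 5. node 1  ⊔preds={1,2,3,4}  new={1,2,3,4}  old={1,2}  +wl: 0
  step 6. node 2  ⊔preds={1,2,3,4}  new={1,2,3,4}  stable
  step 7. node 0  ⊔preds={1,2,3,4}  new={3}  stable

Least fixpoint reached:
  node 0: {3}
  node 1: {1,2,3,4}
  node 2: {1,2,3,4}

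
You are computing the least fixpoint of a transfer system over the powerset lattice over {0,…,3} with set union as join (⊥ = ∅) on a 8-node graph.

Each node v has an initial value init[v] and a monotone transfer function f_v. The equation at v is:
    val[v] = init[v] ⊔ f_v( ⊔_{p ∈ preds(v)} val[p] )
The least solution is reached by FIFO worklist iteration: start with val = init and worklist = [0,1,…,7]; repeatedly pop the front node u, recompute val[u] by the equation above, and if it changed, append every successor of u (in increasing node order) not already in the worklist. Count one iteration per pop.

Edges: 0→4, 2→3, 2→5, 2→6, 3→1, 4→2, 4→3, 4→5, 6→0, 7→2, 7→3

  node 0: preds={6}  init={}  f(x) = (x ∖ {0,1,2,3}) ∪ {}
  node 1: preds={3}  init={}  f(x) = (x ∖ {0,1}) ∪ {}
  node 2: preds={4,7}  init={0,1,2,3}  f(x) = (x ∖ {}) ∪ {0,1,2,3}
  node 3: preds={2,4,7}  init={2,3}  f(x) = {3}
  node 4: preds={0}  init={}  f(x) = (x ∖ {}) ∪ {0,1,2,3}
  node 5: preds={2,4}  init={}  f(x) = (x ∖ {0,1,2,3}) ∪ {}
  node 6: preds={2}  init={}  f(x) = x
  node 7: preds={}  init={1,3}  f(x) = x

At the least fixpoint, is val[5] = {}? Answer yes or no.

Iteration log — 11 steps:
  step 1. node 0  ⊔preds={}  new={}  stable
  step 2. node 1  ⊔preds={2,3}  new={2,3}  old={}  +wl: 
  step 3. node 2  ⊔preds={1,3}  new={0,1,2,3}  stable
  step 4. node 3  ⊔preds={0,1,2,3}  new={2,3}  stable
  step 5. node 4  ⊔preds={}  new={0,1,2,3}  old={}  +wl: 2,3
  step 6. node 5  ⊔preds={0,1,2,3}  new={}  stable
  step 7. node 6  ⊔preds={0,1,2,3}  new={0,1,2,3}  old={}  +wl: 0
  step 8. node 7  ⊔preds={}  new={1,3}  stable
  step 9. node 2  ⊔preds={0,1,2,3}  new={0,1,2,3}  stable
  step 10. node 3  ⊔preds={0,1,2,3}  new={2,3}  stable
  step 11. node 0  ⊔preds={0,1,2,3}  new={}  stable

Least fixpoint reached:
  node 0: {}
  node 1: {2,3}
  node 2: {0,1,2,3}
  node 3: {2,3}
  node 4: {0,1,2,3}
  node 5: {}
  node 6: {0,1,2,3}
  node 7: {1,3}

yes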